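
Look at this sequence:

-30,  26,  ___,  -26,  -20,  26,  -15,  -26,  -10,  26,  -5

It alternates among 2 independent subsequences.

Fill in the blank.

Taking every 2nd term gives 2 separate tracks.
Subsequence A: -30, ?, -20, -15, -10, -5. Adding 5 each time.
Subsequence B: 26, -26, 26, -26, 26. Oscillating between 26 and -26.
So the missing entry in subsequence A is -25.

-25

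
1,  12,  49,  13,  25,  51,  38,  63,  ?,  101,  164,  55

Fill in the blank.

Positions follow the repeating pattern AAB; grouping by letter gives 2 tracks.
Track A: 1, 12, 13, 25, 38, 63, 101, 164. Each term equals the sum of the previous two.
Track B: 49, 51, ?, 55. Arithmetic, step +2.
Track B's pattern makes the blank 53.

53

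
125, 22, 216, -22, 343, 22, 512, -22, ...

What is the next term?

Positions 1, 3, 5, … form one subsequence and positions 2, 4, 6, … form another.
Track A is 125, 216, 343, 512, which is perfect cubes starting at 5³.
Track B is 22, -22, 22, -22, which is alternating ±22.
The 9th slot belongs to track A; its 5th term is 729.

729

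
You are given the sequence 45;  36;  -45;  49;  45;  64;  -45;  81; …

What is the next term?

Taking every 2nd term gives 2 separate tracks.
Track A: 45, -45, 45, -45 — alternating ±45.
Track B: 36, 49, 64, 81 — consecutive squares n² from n = 6.
Position 9 falls in track A as its term 5, giving 45.

45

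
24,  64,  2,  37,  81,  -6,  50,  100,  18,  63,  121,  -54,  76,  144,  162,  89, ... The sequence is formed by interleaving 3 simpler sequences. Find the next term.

Taking every 3rd term gives 3 separate tracks.
Track A: 24, 37, 50, 63, 76, 89. Arithmetic with common difference +13.
Track B: 64, 81, 100, 121, 144. Perfect squares starting at 8².
Track C: 2, -6, 18, -54, 162. Geometric, ×-3 each step.
The 17th slot belongs to track B; its 6th term is 169.

169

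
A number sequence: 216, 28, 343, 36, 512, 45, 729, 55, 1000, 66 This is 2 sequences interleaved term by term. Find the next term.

Taking every 2nd term gives 2 separate tracks.
Stream A = 216, 343, 512, 729, 1000: the cubes 6³, 7³, 8³, ….
Stream B = 28, 36, 45, 55, 66: triangular numbers n(n+1)/2 for n = 7, 8, ….
Term 11 comes from stream A (its 6th entry): 1331.

1331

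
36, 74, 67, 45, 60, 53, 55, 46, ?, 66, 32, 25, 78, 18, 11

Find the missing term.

The slot pattern repeats as ABB (period 3), so there are 2 interleaved tracks.
Stream A: 36, 45, 55, 66, 78. Triangular numbers starting at T_8.
Stream B: 74, 67, 60, 53, 46, ?, 32, 25, 18, 11. Arithmetic, step −7.
Stream B's pattern makes the blank 39.

39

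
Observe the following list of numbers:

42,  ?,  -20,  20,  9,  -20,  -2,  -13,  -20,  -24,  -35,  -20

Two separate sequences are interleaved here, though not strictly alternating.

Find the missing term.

The slot pattern repeats as AAB (period 3), so there are 2 interleaved tracks.
Track A: 42, ?, 20, 9, -2, -13, -24, -35. Subtracting 11 each time.
Track B: -20, -20, -20, -20. Constant -20.
Filling track A at index 2 by its rule yields 31.

31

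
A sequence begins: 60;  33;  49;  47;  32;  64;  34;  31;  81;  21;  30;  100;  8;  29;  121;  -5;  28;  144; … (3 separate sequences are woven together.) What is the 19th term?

Taking every 3rd term gives 3 separate tracks.
Stream A = 60, 47, 34, 21, 8, -5: subtracting 13 each time.
Stream B = 33, 32, 31, 30, 29, 28: arithmetic, step −1.
Stream C = 49, 64, 81, 100, 121, 144: consecutive squares n² from n = 7.
Position 19 → stream A, term 7 = -18.

-18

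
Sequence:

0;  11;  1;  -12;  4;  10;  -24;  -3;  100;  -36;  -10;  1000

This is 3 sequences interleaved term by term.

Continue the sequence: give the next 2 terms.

-48, -17

Read the sequence 3 terms at a time; column i is its own pattern.
Subsequence A: 0, -12, -24, -36 — linear: a_n = 12 − 12·n.
Subsequence B: 11, 4, -3, -10 — arithmetic with common difference −7.
Subsequence C: 1, 10, 100, 1000 — powers 10^0, 10^1, 10^2, ….
Term 13 comes from subsequence A (its 5th entry): -48.
The 14th slot belongs to subsequence B; its 5th term is -17.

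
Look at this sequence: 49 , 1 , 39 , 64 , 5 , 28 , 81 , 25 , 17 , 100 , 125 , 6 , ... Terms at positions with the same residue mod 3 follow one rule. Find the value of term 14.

625

Split by position mod 3 into 3 tracks.
Subsequence A is 49, 64, 81, 100, which is perfect squares starting at 7².
Subsequence B is 1, 5, 25, 125, which is successive powers of 5.
Subsequence C is 39, 28, 17, 6, which is subtracting 11 each time.
The 14th slot belongs to subsequence B; its 5th term is 625.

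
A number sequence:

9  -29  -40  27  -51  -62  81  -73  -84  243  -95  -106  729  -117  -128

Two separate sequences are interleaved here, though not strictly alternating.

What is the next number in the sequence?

Positions follow the repeating pattern ABB; grouping by letter gives 2 tracks.
Subsequence A: 9, 27, 81, 243, 729 (successive powers of 3).
Subsequence B: -29, -40, -51, -62, -73, -84, -95, -106, -117, -128 (arithmetic, step −11).
The 16th slot belongs to subsequence A; its 6th term is 2187.

2187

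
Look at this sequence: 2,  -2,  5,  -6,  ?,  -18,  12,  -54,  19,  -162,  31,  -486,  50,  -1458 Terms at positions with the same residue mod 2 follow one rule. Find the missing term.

7

Positions 1, 3, 5, … form one subsequence and positions 2, 4, 6, … form another.
Track A = 2, 5, ?, 12, 19, 31, 50: each term equals the sum of the previous two.
Track B = -2, -6, -18, -54, -162, -486, -1458: a geometric progression (common ratio 3).
Track A's pattern makes the blank 7.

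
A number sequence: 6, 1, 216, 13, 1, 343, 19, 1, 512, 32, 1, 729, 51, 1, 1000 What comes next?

Read the sequence 3 terms at a time; column i is its own pattern.
Subsequence A: 6, 13, 19, 32, 51 — each term equals the sum of the previous two.
Subsequence B: 1, 1, 1, 1, 1 — always 1.
Subsequence C: 216, 343, 512, 729, 1000 — the cubes 6³, 7³, 8³, ….
Term 16 comes from subsequence A (its 6th entry): 83.

83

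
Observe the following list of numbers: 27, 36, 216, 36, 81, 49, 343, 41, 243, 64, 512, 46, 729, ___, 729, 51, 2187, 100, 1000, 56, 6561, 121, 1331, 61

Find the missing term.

81

Split by position mod 4: positions 1, 5, 9, … form one track, and each other residue class forms its own.
Track A is 27, 81, 243, 729, 2187, 6561, which is successive powers of 3.
Track B is 36, 49, 64, ?, 100, 121, which is the squares 6², 7², 8², ….
Track C is 216, 343, 512, 729, 1000, 1331, which is consecutive cubes n³ from n = 6.
Track D is 36, 41, 46, 51, 56, 61, which is linear: a_n = 31 + 5·n.
Filling track B at index 4 by its rule yields 81.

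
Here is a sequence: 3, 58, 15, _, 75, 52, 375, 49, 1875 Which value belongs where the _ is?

The terms cycle through 2 interleaved subsequences.
Track A: 3, 15, 75, 375, 1875. Multiplying by 5 each time.
Track B: 58, ?, 52, 49. Subtracting 3 each time.
Filling track B at index 2 by its rule yields 55.

55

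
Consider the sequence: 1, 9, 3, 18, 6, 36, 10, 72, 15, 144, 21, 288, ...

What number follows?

28

Positions 1, 3, 5, … form one subsequence and positions 2, 4, 6, … form another.
Stream A = 1, 3, 6, 10, 15, 21: triangular numbers starting at T_1.
Stream B = 9, 18, 36, 72, 144, 288: a geometric progression (common ratio 2).
Position 13 → stream A, term 7 = 28.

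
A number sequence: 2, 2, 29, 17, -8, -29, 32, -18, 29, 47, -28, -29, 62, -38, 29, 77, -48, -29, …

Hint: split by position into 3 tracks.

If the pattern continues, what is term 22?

Taking every 3rd term gives 3 separate tracks.
Track A is 2, 17, 32, 47, 62, 77, which is arithmetic with common difference +15.
Track B is 2, -8, -18, -28, -38, -48, which is subtracting 10 each time.
Track C is 29, -29, 29, -29, 29, -29, which is alternating ±29.
Term 22 comes from track A (its 8th entry): 107.

107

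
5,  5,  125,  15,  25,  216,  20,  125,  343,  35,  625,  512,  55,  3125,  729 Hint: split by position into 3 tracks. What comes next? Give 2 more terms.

90, 15625

Split by position mod 3 into 3 tracks.
Stream A = 5, 15, 20, 35, 55: a Fibonacci-like recurrence a_n = a_{n-1} + a_{n-2}.
Stream B = 5, 25, 125, 625, 3125: successive powers of 5.
Stream C = 125, 216, 343, 512, 729: the cubes 5³, 6³, 7³, ….
The 16th slot belongs to stream A; its 6th term is 90.
The 17th slot belongs to stream B; its 6th term is 15625.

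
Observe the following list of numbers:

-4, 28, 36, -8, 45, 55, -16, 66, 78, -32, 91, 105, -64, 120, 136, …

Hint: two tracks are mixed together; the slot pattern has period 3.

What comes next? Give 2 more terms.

-128, 153

Reading positions in blocks of 3 reveals the pattern ABB — 2 tracks woven together.
Stream A: -4, -8, -16, -32, -64 (geometric with ratio 2).
Stream B: 28, 36, 45, 55, 66, 78, 91, 105, 120, 136 (triangular numbers n(n+1)/2 for n = 7, 8, …).
Position 16 falls in stream A as its term 6, giving -128.
Term 17 comes from stream B (its 11th entry): 153.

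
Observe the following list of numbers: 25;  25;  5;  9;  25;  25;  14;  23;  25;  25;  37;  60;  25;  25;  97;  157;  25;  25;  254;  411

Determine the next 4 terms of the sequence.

Positions follow the repeating pattern AABB; grouping by letter gives 2 tracks.
Track A: 25, 25, 25, 25, 25, 25, 25, 25, 25, 25 (constant 25).
Track B: 5, 9, 14, 23, 37, 60, 97, 157, 254, 411 (a Fibonacci-like recurrence a_n = a_{n-1} + a_{n-2}).
The 21st slot belongs to track A; its 11th term is 25.
Position 22 falls in track A as its term 12, giving 25.
Term 23 comes from track B (its 11th entry): 665.
Term 24 comes from track B (its 12th entry): 1076.

25, 25, 665, 1076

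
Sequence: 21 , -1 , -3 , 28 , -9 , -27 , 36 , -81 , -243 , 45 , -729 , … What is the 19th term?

78

The slot pattern repeats as ABB (period 3), so there are 2 interleaved tracks.
Subsequence A = 21, 28, 36, 45: the triangular numbers T_6, T_7, ….
Subsequence B = -1, -3, -9, -27, -81, -243, -729: multiplying by 3 each time.
The 19th slot belongs to subsequence A; its 7th term is 78.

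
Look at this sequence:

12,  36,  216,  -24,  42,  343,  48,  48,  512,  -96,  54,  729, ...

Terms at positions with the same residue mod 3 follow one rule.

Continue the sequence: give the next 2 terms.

Taking every 3rd term gives 3 separate tracks.
Track A = 12, -24, 48, -96: geometric with ratio -2.
Track B = 36, 42, 48, 54: arithmetic, step +6.
Track C = 216, 343, 512, 729: consecutive cubes n³ from n = 6.
Term 13 comes from track A (its 5th entry): 192.
Term 14 comes from track B (its 5th entry): 60.

192, 60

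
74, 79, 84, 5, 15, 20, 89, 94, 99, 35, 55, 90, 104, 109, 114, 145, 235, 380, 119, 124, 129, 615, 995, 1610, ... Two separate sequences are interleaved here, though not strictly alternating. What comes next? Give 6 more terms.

Reading positions in blocks of 6 reveals the pattern AAABBB — 2 tracks woven together.
Track A: 74, 79, 84, 89, 94, 99, 104, 109, 114, 119, 124, 129 (arithmetic with common difference +5).
Track B: 5, 15, 20, 35, 55, 90, 145, 235, 380, 615, 995, 1610 (each term equals the sum of the previous two).
Position 25 → track A, term 13 = 134.
Position 26 → track A, term 14 = 139.
Term 27 comes from track A (its 15th entry): 144.
Position 28 → track B, term 13 = 2605.
Position 29 → track B, term 14 = 4215.
Term 30 comes from track B (its 15th entry): 6820.

134, 139, 144, 2605, 4215, 6820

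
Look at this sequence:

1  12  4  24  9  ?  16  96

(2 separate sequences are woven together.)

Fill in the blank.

48

Positions 1, 3, 5, … form one subsequence and positions 2, 4, 6, … form another.
Stream A: 1, 4, 9, 16. Consecutive squares n² from n = 1.
Stream B: 12, 24, ?, 96. Multiplying by 2 each time.
The gap is stream B's term 3; the rule gives 48.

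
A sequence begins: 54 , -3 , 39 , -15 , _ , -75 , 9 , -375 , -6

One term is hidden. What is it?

Split by position mod 2 into 2 tracks.
Stream A is 54, 39, ?, 9, -6, which is linear: a_n = 69 − 15·n.
Stream B is -3, -15, -75, -375, which is geometric, ×5 each step.
Filling stream A at index 3 by its rule yields 24.

24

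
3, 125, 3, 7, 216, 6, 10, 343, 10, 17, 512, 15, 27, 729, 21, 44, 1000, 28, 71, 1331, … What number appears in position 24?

Split by position mod 3: positions 1, 4, 7, … form one track, and each other residue class forms its own.
Subsequence A: 3, 7, 10, 17, 27, 44, 71 — each term equals the sum of the previous two.
Subsequence B: 125, 216, 343, 512, 729, 1000, 1331 — consecutive cubes n³ from n = 5.
Subsequence C: 3, 6, 10, 15, 21, 28 — triangular numbers starting at T_2.
The 24th slot belongs to subsequence C; its 8th term is 45.

45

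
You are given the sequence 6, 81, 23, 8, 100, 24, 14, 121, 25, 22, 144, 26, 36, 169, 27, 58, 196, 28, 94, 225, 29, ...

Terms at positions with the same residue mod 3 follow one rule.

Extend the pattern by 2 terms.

Read the sequence 3 terms at a time; column i is its own pattern.
Stream A: 6, 8, 14, 22, 36, 58, 94 (Fibonacci-style (each term is the sum of the two before it)).
Stream B: 81, 100, 121, 144, 169, 196, 225 (perfect squares starting at 9²).
Stream C: 23, 24, 25, 26, 27, 28, 29 (adding 1 each time).
Term 22 comes from stream A (its 8th entry): 152.
Term 23 comes from stream B (its 8th entry): 256.

152, 256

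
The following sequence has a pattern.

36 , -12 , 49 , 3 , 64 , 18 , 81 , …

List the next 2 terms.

Split by position mod 2 into 2 tracks.
Subsequence A is 36, 49, 64, 81, which is perfect squares starting at 6².
Subsequence B is -12, 3, 18, which is linear: a_n = -27 + 15·n.
Position 8 → subsequence B, term 4 = 33.
Term 9 comes from subsequence A (its 5th entry): 100.

33, 100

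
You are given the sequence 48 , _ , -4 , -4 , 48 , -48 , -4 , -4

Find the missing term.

-48

Reading positions in blocks of 4 reveals the pattern AABB — 2 tracks woven together.
Stream A: 48, ?, 48, -48. Alternating ±48.
Stream B: -4, -4, -4, -4. The constant sequence -4.
Stream A's pattern makes the blank -48.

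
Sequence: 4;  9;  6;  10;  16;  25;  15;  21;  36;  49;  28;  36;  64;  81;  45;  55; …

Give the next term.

100

The slot pattern repeats as AABB (period 4), so there are 2 interleaved tracks.
Track A is 4, 9, 16, 25, 36, 49, 64, 81, which is perfect squares starting at 2².
Track B is 6, 10, 15, 21, 28, 36, 45, 55, which is triangular numbers starting at T_3.
Position 17 → track A, term 9 = 100.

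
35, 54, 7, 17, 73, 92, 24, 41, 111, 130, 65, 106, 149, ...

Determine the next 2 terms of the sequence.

168, 171

Positions follow the repeating pattern AABB; grouping by letter gives 2 tracks.
Subsequence A: 35, 54, 73, 92, 111, 130, 149 — arithmetic with common difference +19.
Subsequence B: 7, 17, 24, 41, 65, 106 — Fibonacci-style (each term is the sum of the two before it).
The 14th slot belongs to subsequence A; its 8th term is 168.
The 15th slot belongs to subsequence B; its 7th term is 171.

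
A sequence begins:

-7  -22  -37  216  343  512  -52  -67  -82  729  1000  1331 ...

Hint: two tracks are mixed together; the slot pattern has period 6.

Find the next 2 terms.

The slot pattern repeats as AAABBB (period 6), so there are 2 interleaved tracks.
Track A = -7, -22, -37, -52, -67, -82: arithmetic, step −15.
Track B = 216, 343, 512, 729, 1000, 1331: the cubes 6³, 7³, 8³, ….
Position 13 falls in track A as its term 7, giving -97.
Position 14 → track A, term 8 = -112.

-97, -112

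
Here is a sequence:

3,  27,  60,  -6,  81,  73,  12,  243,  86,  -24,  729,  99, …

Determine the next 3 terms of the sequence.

Split by position mod 3 into 3 tracks.
Track A: 3, -6, 12, -24 — a geometric progression (common ratio -2).
Track B: 27, 81, 243, 729 — successive powers of 3.
Track C: 60, 73, 86, 99 — linear: a_n = 47 + 13·n.
Position 13 falls in track A as its term 5, giving 48.
Position 14 → track B, term 5 = 2187.
Position 15 falls in track C as its term 5, giving 112.

48, 2187, 112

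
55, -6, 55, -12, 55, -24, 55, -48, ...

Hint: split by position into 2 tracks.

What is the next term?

Odd-indexed and even-indexed terms follow separate rules.
Track A: 55, 55, 55, 55 (constant 55).
Track B: -6, -12, -24, -48 (multiplying by 2 each time).
Position 9 falls in track A as its term 5, giving 55.

55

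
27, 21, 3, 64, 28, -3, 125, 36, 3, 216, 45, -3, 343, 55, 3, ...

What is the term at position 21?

Read the sequence 3 terms at a time; column i is its own pattern.
Track A = 27, 64, 125, 216, 343: perfect cubes starting at 3³.
Track B = 21, 28, 36, 45, 55: triangular numbers n(n+1)/2 for n = 6, 7, ….
Track C = 3, -3, 3, -3, 3: oscillating between 3 and -3.
Position 21 falls in track C as its term 7, giving 3.

3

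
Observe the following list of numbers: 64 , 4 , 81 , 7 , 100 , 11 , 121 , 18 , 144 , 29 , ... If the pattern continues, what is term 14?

Odd-indexed and even-indexed terms follow separate rules.
Stream A: 64, 81, 100, 121, 144 (the squares 8², 9², 10², …).
Stream B: 4, 7, 11, 18, 29 (a Fibonacci-like recurrence a_n = a_{n-1} + a_{n-2}).
Position 14 → stream B, term 7 = 76.

76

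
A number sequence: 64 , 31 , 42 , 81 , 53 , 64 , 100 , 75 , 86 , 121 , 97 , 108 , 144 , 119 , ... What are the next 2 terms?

The slot pattern repeats as ABB (period 3), so there are 2 interleaved tracks.
Track A: 64, 81, 100, 121, 144. Consecutive squares n² from n = 8.
Track B: 31, 42, 53, 64, 75, 86, 97, 108, 119. Adding 11 each time.
Term 15 comes from track B (its 10th entry): 130.
Position 16 → track A, term 6 = 169.

130, 169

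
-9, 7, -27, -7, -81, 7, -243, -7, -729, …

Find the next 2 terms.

7, -2187

The terms cycle through 2 interleaved subsequences.
Track A: -9, -27, -81, -243, -729 (geometric, ×3 each step).
Track B: 7, -7, 7, -7 (oscillating between 7 and -7).
Position 10 falls in track B as its term 5, giving 7.
The 11th slot belongs to track A; its 6th term is -2187.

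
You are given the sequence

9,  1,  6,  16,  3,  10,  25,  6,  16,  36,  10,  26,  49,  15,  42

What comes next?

The terms cycle through 3 interleaved subsequences.
Track A = 9, 16, 25, 36, 49: perfect squares starting at 3².
Track B = 1, 3, 6, 10, 15: triangular numbers n(n+1)/2 for n = 1, 2, ….
Track C = 6, 10, 16, 26, 42: each term equals the sum of the previous two.
The 16th slot belongs to track A; its 6th term is 64.

64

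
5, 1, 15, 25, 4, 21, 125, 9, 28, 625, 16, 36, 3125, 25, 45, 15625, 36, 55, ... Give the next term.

Taking every 3rd term gives 3 separate tracks.
Track A is 5, 25, 125, 625, 3125, 15625, which is geometric with ratio 5.
Track B is 1, 4, 9, 16, 25, 36, which is the squares 1², 2², 3², ….
Track C is 15, 21, 28, 36, 45, 55, which is the triangular numbers T_5, T_6, ….
Position 19 → track A, term 7 = 78125.

78125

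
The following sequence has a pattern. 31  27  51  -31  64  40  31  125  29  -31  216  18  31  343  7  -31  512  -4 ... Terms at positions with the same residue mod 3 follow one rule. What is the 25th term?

31

Split by position mod 3 into 3 tracks.
Track A: 31, -31, 31, -31, 31, -31 — alternating ±31.
Track B: 27, 64, 125, 216, 343, 512 — the cubes 3³, 4³, 5³, ….
Track C: 51, 40, 29, 18, 7, -4 — arithmetic with common difference −11.
Position 25 falls in track A as its term 9, giving 31.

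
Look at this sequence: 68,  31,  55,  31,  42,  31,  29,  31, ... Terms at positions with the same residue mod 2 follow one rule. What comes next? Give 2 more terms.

Split by position mod 2 into 2 tracks.
Subsequence A: 68, 55, 42, 29 — arithmetic, step −13.
Subsequence B: 31, 31, 31, 31 — the constant sequence 31.
The 9th slot belongs to subsequence A; its 5th term is 16.
The 10th slot belongs to subsequence B; its 5th term is 31.

16, 31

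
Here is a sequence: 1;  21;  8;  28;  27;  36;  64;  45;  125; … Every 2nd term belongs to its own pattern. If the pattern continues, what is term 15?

512

Split by position mod 2 into 2 tracks.
Subsequence A is 1, 8, 27, 64, 125, which is the cubes 1³, 2³, 3³, ….
Subsequence B is 21, 28, 36, 45, which is triangular numbers n(n+1)/2 for n = 6, 7, ….
Term 15 comes from subsequence A (its 8th entry): 512.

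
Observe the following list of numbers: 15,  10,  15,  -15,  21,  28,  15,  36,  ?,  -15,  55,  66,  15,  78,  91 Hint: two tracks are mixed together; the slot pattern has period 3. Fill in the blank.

45

The slot pattern repeats as ABB (period 3), so there are 2 interleaved tracks.
Subsequence A = 15, -15, 15, -15, 15: the oscillation 15·(−1)^(n+1).
Subsequence B = 10, 15, 21, 28, 36, ?, 55, 66, 78, 91: triangular numbers starting at T_4.
The gap is subsequence B's term 6; the rule gives 45.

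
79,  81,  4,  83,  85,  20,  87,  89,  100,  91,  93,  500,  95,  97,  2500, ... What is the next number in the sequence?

99

Reading positions in blocks of 3 reveals the pattern AAB — 2 tracks woven together.
Subsequence A = 79, 81, 83, 85, 87, 89, 91, 93, 95, 97: arithmetic, step +2.
Subsequence B = 4, 20, 100, 500, 2500: geometric with ratio 5.
Position 16 falls in subsequence A as its term 11, giving 99.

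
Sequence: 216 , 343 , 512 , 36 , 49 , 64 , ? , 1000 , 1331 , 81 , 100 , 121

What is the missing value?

Reading positions in blocks of 6 reveals the pattern AAABBB — 2 tracks woven together.
Track A: 216, 343, 512, ?, 1000, 1331 (consecutive cubes n³ from n = 6).
Track B: 36, 49, 64, 81, 100, 121 (consecutive squares n² from n = 6).
Track A's pattern makes the blank 729.

729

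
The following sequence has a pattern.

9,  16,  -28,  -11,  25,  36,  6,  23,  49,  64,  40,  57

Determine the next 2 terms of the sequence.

81, 100

Positions follow the repeating pattern AABB; grouping by letter gives 2 tracks.
Subsequence A = 9, 16, 25, 36, 49, 64: consecutive squares n² from n = 3.
Subsequence B = -28, -11, 6, 23, 40, 57: adding 17 each time.
Position 13 falls in subsequence A as its term 7, giving 81.
Position 14 → subsequence A, term 8 = 100.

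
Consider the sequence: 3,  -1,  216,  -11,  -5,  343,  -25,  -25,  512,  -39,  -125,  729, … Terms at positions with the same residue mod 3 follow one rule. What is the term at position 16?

-67

Read the sequence 3 terms at a time; column i is its own pattern.
Track A: 3, -11, -25, -39 (linear: a_n = 17 − 14·n).
Track B: -1, -5, -25, -125 (geometric with ratio 5).
Track C: 216, 343, 512, 729 (the cubes 6³, 7³, 8³, …).
Term 16 comes from track A (its 6th entry): -67.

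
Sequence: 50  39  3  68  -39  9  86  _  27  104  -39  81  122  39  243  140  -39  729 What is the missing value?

The terms cycle through 3 interleaved subsequences.
Track A: 50, 68, 86, 104, 122, 140 (arithmetic, step +18).
Track B: 39, -39, ?, -39, 39, -39 (alternating ±39).
Track C: 3, 9, 27, 81, 243, 729 (multiplying by 3 each time).
So the missing entry in track B is 39.

39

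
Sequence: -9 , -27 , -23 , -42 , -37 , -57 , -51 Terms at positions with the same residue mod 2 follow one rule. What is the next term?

-72

Taking every 2nd term gives 2 separate tracks.
Subsequence A is -9, -23, -37, -51, which is subtracting 14 each time.
Subsequence B is -27, -42, -57, which is arithmetic, step −15.
Position 8 falls in subsequence B as its term 4, giving -72.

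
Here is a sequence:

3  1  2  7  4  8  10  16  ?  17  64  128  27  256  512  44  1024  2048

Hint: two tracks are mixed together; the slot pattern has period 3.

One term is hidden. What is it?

32

Positions follow the repeating pattern ABB; grouping by letter gives 2 tracks.
Stream A: 3, 7, 10, 17, 27, 44. Each term equals the sum of the previous two.
Stream B: 1, 2, 4, 8, 16, ?, 64, 128, 256, 512, 1024, 2048. Powers of 2.
Stream B's pattern makes the blank 32.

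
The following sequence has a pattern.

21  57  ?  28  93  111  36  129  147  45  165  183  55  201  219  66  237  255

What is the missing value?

75

Positions follow the repeating pattern ABB; grouping by letter gives 2 tracks.
Track A: 21, 28, 36, 45, 55, 66. The triangular numbers T_6, T_7, ….
Track B: 57, ?, 93, 111, 129, 147, 165, 183, 201, 219, 237, 255. Adding 18 each time.
Filling track B at index 2 by its rule yields 75.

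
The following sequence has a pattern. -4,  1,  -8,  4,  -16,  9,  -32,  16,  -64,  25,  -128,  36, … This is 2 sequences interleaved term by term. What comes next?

-256

Positions 1, 3, 5, … form one subsequence and positions 2, 4, 6, … form another.
Subsequence A = -4, -8, -16, -32, -64, -128: geometric, ×2 each step.
Subsequence B = 1, 4, 9, 16, 25, 36: consecutive squares n² from n = 1.
Term 13 comes from subsequence A (its 7th entry): -256.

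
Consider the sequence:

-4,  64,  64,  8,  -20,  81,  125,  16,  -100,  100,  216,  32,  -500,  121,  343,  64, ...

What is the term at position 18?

144

Read the sequence 4 terms at a time; column i is its own pattern.
Stream A = -4, -20, -100, -500: a geometric progression (common ratio 5).
Stream B = 64, 81, 100, 121: consecutive squares n² from n = 8.
Stream C = 64, 125, 216, 343: perfect cubes starting at 4³.
Stream D = 8, 16, 32, 64: powers of 2.
Position 18 → stream B, term 5 = 144.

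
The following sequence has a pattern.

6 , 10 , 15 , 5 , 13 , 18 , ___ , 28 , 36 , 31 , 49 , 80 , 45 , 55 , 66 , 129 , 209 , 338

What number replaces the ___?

Reading positions in blocks of 6 reveals the pattern AAABBB — 2 tracks woven together.
Subsequence A: 6, 10, 15, ?, 28, 36, 45, 55, 66 — the triangular numbers T_3, T_4, ….
Subsequence B: 5, 13, 18, 31, 49, 80, 129, 209, 338 — a Fibonacci-like recurrence a_n = a_{n-1} + a_{n-2}.
The gap is subsequence A's term 4; the rule gives 21.

21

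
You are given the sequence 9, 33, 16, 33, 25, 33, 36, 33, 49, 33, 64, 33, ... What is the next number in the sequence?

Positions 1, 3, 5, … form one subsequence and positions 2, 4, 6, … form another.
Track A: 9, 16, 25, 36, 49, 64 (consecutive squares n² from n = 3).
Track B: 33, 33, 33, 33, 33, 33 (always 33).
Term 13 comes from track A (its 7th entry): 81.

81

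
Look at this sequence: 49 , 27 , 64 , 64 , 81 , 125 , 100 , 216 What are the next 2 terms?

Positions 1, 3, 5, … form one subsequence and positions 2, 4, 6, … form another.
Subsequence A: 49, 64, 81, 100. Consecutive squares n² from n = 7.
Subsequence B: 27, 64, 125, 216. Perfect cubes starting at 3³.
Position 9 falls in subsequence A as its term 5, giving 121.
The 10th slot belongs to subsequence B; its 5th term is 343.

121, 343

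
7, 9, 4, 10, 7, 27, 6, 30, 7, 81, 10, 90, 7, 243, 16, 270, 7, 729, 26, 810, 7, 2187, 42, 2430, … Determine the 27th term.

68

The terms cycle through 4 interleaved subsequences.
Track A: 7, 7, 7, 7, 7, 7. Constant 7.
Track B: 9, 27, 81, 243, 729, 2187. Powers of 3.
Track C: 4, 6, 10, 16, 26, 42. Each term equals the sum of the previous two.
Track D: 10, 30, 90, 270, 810, 2430. Geometric, ×3 each step.
Position 27 falls in track C as its term 7, giving 68.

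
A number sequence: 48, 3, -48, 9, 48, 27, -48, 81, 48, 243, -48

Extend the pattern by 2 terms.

Split by position mod 2 into 2 tracks.
Stream A: 48, -48, 48, -48, 48, -48 (the oscillation 48·(−1)^(n+1)).
Stream B: 3, 9, 27, 81, 243 (a geometric progression (common ratio 3)).
Position 12 → stream B, term 6 = 729.
Position 13 → stream A, term 7 = 48.

729, 48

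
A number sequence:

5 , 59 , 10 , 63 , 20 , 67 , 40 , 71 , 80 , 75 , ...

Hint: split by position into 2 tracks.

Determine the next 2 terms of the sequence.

160, 79

Odd-indexed and even-indexed terms follow separate rules.
Track A: 5, 10, 20, 40, 80. Geometric, ×2 each step.
Track B: 59, 63, 67, 71, 75. Arithmetic, step +4.
The 11th slot belongs to track A; its 6th term is 160.
Term 12 comes from track B (its 6th entry): 79.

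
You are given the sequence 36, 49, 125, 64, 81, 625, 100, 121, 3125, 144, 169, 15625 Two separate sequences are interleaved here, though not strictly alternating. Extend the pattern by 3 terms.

196, 225, 78125

Positions follow the repeating pattern AAB; grouping by letter gives 2 tracks.
Stream A is 36, 49, 64, 81, 100, 121, 144, 169, which is consecutive squares n² from n = 6.
Stream B is 125, 625, 3125, 15625, which is powers of 5.
Term 13 comes from stream A (its 9th entry): 196.
Term 14 comes from stream A (its 10th entry): 225.
Position 15 falls in stream B as its term 5, giving 78125.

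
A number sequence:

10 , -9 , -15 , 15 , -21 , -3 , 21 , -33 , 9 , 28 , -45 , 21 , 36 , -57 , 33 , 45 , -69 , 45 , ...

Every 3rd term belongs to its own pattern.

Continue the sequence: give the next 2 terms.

Read the sequence 3 terms at a time; column i is its own pattern.
Stream A: 10, 15, 21, 28, 36, 45 (the triangular numbers T_4, T_5, …).
Stream B: -9, -21, -33, -45, -57, -69 (linear: a_n = 3 − 12·n).
Stream C: -15, -3, 9, 21, 33, 45 (linear: a_n = -27 + 12·n).
Term 19 comes from stream A (its 7th entry): 55.
Position 20 falls in stream B as its term 7, giving -81.

55, -81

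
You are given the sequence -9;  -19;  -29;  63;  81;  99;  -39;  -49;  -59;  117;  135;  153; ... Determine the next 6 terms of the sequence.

-69, -79, -89, 171, 189, 207

Reading positions in blocks of 6 reveals the pattern AAABBB — 2 tracks woven together.
Track A: -9, -19, -29, -39, -49, -59 (subtracting 10 each time).
Track B: 63, 81, 99, 117, 135, 153 (arithmetic, step +18).
Position 13 → track A, term 7 = -69.
The 14th slot belongs to track A; its 8th term is -79.
Position 15 falls in track A as its term 9, giving -89.
The 16th slot belongs to track B; its 7th term is 171.
Position 17 → track B, term 8 = 189.
The 18th slot belongs to track B; its 9th term is 207.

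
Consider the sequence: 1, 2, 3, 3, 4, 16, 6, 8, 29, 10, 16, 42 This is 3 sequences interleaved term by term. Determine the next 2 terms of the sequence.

Split by position mod 3: positions 1, 4, 7, … form one track, and each other residue class forms its own.
Track A: 1, 3, 6, 10 — the triangular numbers T_1, T_2, ….
Track B: 2, 4, 8, 16 — powers of 2.
Track C: 3, 16, 29, 42 — arithmetic, step +13.
Position 13 → track A, term 5 = 15.
The 14th slot belongs to track B; its 5th term is 32.

15, 32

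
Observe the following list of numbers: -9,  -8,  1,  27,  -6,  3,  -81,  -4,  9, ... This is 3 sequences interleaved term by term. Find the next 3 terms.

243, -2, 27

Taking every 3rd term gives 3 separate tracks.
Stream A is -9, 27, -81, which is a geometric progression (common ratio -3).
Stream B is -8, -6, -4, which is adding 2 each time.
Stream C is 1, 3, 9, which is successive powers of 3.
Position 10 falls in stream A as its term 4, giving 243.
Position 11 falls in stream B as its term 4, giving -2.
Term 12 comes from stream C (its 4th entry): 27.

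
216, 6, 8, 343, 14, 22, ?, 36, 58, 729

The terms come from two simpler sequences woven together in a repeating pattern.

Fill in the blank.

512

Reading positions in blocks of 3 reveals the pattern ABB — 2 tracks woven together.
Track A is 216, 343, ?, 729, which is perfect cubes starting at 6³.
Track B is 6, 8, 14, 22, 36, 58, which is Fibonacci-style (each term is the sum of the two before it).
Track A's pattern makes the blank 512.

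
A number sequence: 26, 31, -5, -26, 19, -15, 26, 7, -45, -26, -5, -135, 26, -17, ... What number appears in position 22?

-26

Split by position mod 3: positions 1, 4, 7, … form one track, and each other residue class forms its own.
Stream A: 26, -26, 26, -26, 26 — the oscillation 26·(−1)^(n+1).
Stream B: 31, 19, 7, -5, -17 — arithmetic, step −12.
Stream C: -5, -15, -45, -135 — geometric, ×3 each step.
Term 22 comes from stream A (its 8th entry): -26.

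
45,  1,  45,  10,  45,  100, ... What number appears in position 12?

The terms cycle through 2 interleaved subsequences.
Track A: 45, 45, 45. The constant sequence 45.
Track B: 1, 10, 100. Successive powers of 10.
The 12th slot belongs to track B; its 6th term is 100000.

100000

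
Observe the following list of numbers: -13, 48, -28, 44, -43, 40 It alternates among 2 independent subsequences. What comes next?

Taking every 2nd term gives 2 separate tracks.
Subsequence A: -13, -28, -43 (subtracting 15 each time).
Subsequence B: 48, 44, 40 (arithmetic with common difference −4).
The 7th slot belongs to subsequence A; its 4th term is -58.

-58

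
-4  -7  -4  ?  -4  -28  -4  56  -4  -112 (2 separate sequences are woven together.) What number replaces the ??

14

Odd-indexed and even-indexed terms follow separate rules.
Stream A is -4, -4, -4, -4, -4, which is the constant sequence -4.
Stream B is -7, ?, -28, 56, -112, which is a geometric progression (common ratio -2).
So the missing entry in stream B is 14.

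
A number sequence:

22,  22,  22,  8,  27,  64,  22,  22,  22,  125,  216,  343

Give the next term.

Reading positions in blocks of 6 reveals the pattern AAABBB — 2 tracks woven together.
Track A: 22, 22, 22, 22, 22, 22. The constant sequence 22.
Track B: 8, 27, 64, 125, 216, 343. The cubes 2³, 3³, 4³, ….
The 13th slot belongs to track A; its 7th term is 22.

22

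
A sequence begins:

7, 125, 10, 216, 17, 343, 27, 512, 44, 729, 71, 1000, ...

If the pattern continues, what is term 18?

The terms cycle through 2 interleaved subsequences.
Track A: 7, 10, 17, 27, 44, 71 (each term equals the sum of the previous two).
Track B: 125, 216, 343, 512, 729, 1000 (the cubes 5³, 6³, 7³, …).
Position 18 → track B, term 9 = 2197.

2197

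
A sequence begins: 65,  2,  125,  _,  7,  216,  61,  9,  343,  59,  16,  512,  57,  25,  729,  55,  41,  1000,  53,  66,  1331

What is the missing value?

63

Split by position mod 3: positions 1, 4, 7, … form one track, and each other residue class forms its own.
Track A: 65, ?, 61, 59, 57, 55, 53. Arithmetic with common difference −2.
Track B: 2, 7, 9, 16, 25, 41, 66. Each term equals the sum of the previous two.
Track C: 125, 216, 343, 512, 729, 1000, 1331. The cubes 5³, 6³, 7³, ….
Filling track A at index 2 by its rule yields 63.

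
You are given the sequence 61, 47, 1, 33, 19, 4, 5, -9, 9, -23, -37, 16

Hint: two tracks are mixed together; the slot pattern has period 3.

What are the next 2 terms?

Positions follow the repeating pattern AAB; grouping by letter gives 2 tracks.
Subsequence A is 61, 47, 33, 19, 5, -9, -23, -37, which is linear: a_n = 75 − 14·n.
Subsequence B is 1, 4, 9, 16, which is perfect squares starting at 1².
The 13th slot belongs to subsequence A; its 9th term is -51.
Term 14 comes from subsequence A (its 10th entry): -65.

-51, -65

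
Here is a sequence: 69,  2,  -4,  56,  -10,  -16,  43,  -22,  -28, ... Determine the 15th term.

-52

Positions follow the repeating pattern ABB; grouping by letter gives 2 tracks.
Stream A: 69, 56, 43 — subtracting 13 each time.
Stream B: 2, -4, -10, -16, -22, -28 — linear: a_n = 8 − 6·n.
Term 15 comes from stream B (its 10th entry): -52.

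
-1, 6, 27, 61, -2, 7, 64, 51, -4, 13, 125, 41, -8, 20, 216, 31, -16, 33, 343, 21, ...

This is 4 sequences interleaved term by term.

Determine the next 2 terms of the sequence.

Split by position mod 4 into 4 tracks.
Stream A: -1, -2, -4, -8, -16 (geometric, ×2 each step).
Stream B: 6, 7, 13, 20, 33 (a Fibonacci-like recurrence a_n = a_{n-1} + a_{n-2}).
Stream C: 27, 64, 125, 216, 343 (the cubes 3³, 4³, 5³, …).
Stream D: 61, 51, 41, 31, 21 (arithmetic with common difference −10).
Position 21 falls in stream A as its term 6, giving -32.
Position 22 falls in stream B as its term 6, giving 53.

-32, 53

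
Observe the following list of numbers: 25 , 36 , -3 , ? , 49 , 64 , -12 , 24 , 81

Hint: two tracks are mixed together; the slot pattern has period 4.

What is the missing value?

Positions follow the repeating pattern AABB; grouping by letter gives 2 tracks.
Subsequence A: 25, 36, 49, 64, 81. Perfect squares starting at 5².
Subsequence B: -3, ?, -12, 24. Geometric with ratio -2.
Subsequence B's pattern makes the blank 6.

6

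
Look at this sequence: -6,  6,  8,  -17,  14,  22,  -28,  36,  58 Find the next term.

Positions follow the repeating pattern ABB; grouping by letter gives 2 tracks.
Subsequence A: -6, -17, -28. Linear: a_n = 5 − 11·n.
Subsequence B: 6, 8, 14, 22, 36, 58. Each term equals the sum of the previous two.
Position 10 falls in subsequence A as its term 4, giving -39.

-39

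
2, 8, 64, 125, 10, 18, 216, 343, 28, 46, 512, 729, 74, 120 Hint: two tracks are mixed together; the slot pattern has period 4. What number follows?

1000

The slot pattern repeats as AABB (period 4), so there are 2 interleaved tracks.
Stream A: 2, 8, 10, 18, 28, 46, 74, 120. A Fibonacci-like recurrence a_n = a_{n-1} + a_{n-2}.
Stream B: 64, 125, 216, 343, 512, 729. Perfect cubes starting at 4³.
Position 15 → stream B, term 7 = 1000.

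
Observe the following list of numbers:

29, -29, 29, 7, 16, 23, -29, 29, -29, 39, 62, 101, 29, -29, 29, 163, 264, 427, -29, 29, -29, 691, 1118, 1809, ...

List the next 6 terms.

29, -29, 29, 2927, 4736, 7663

Positions follow the repeating pattern AAABBB; grouping by letter gives 2 tracks.
Track A: 29, -29, 29, -29, 29, -29, 29, -29, 29, -29, 29, -29 — the oscillation 29·(−1)^(n+1).
Track B: 7, 16, 23, 39, 62, 101, 163, 264, 427, 691, 1118, 1809 — each term equals the sum of the previous two.
Position 25 → track A, term 13 = 29.
The 26th slot belongs to track A; its 14th term is -29.
Position 27 → track A, term 15 = 29.
The 28th slot belongs to track B; its 13th term is 2927.
Term 29 comes from track B (its 14th entry): 4736.
The 30th slot belongs to track B; its 15th term is 7663.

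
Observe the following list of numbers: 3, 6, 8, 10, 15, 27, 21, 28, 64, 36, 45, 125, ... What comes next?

Positions follow the repeating pattern AAB; grouping by letter gives 2 tracks.
Stream A: 3, 6, 10, 15, 21, 28, 36, 45 — triangular numbers starting at T_2.
Stream B: 8, 27, 64, 125 — consecutive cubes n³ from n = 2.
Position 13 → stream A, term 9 = 55.

55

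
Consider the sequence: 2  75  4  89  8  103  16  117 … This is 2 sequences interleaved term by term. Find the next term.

32

The terms cycle through 2 interleaved subsequences.
Subsequence A: 2, 4, 8, 16. Powers 2^1, 2^2, 2^3, ….
Subsequence B: 75, 89, 103, 117. Arithmetic, step +14.
Position 9 falls in subsequence A as its term 5, giving 32.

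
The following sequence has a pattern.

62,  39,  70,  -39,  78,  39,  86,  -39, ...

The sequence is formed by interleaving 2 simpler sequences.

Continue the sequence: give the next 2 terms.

94, 39

Taking every 2nd term gives 2 separate tracks.
Subsequence A: 62, 70, 78, 86. Arithmetic, step +8.
Subsequence B: 39, -39, 39, -39. The oscillation 39·(−1)^(n+1).
Position 9 → subsequence A, term 5 = 94.
Term 10 comes from subsequence B (its 5th entry): 39.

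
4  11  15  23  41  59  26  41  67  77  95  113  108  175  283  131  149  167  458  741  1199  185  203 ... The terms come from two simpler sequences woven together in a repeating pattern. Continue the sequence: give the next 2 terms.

221, 1940

Positions follow the repeating pattern AAABBB; grouping by letter gives 2 tracks.
Track A = 4, 11, 15, 26, 41, 67, 108, 175, 283, 458, 741, 1199: a Fibonacci-like recurrence a_n = a_{n-1} + a_{n-2}.
Track B = 23, 41, 59, 77, 95, 113, 131, 149, 167, 185, 203: adding 18 each time.
The 24th slot belongs to track B; its 12th term is 221.
Term 25 comes from track A (its 13th entry): 1940.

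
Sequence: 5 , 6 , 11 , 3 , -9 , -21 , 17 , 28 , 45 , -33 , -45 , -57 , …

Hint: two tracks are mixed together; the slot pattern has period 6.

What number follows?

73

Reading positions in blocks of 6 reveals the pattern AAABBB — 2 tracks woven together.
Track A: 5, 6, 11, 17, 28, 45 (each term equals the sum of the previous two).
Track B: 3, -9, -21, -33, -45, -57 (linear: a_n = 15 − 12·n).
Position 13 → track A, term 7 = 73.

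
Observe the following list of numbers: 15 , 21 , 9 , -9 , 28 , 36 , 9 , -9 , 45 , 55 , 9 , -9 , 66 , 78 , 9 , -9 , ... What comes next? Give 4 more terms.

91, 105, 9, -9

The slot pattern repeats as AABB (period 4), so there are 2 interleaved tracks.
Track A is 15, 21, 28, 36, 45, 55, 66, 78, which is triangular numbers n(n+1)/2 for n = 5, 6, ….
Track B is 9, -9, 9, -9, 9, -9, 9, -9, which is oscillating between 9 and -9.
Position 17 falls in track A as its term 9, giving 91.
Term 18 comes from track A (its 10th entry): 105.
Term 19 comes from track B (its 9th entry): 9.
The 20th slot belongs to track B; its 10th term is -9.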